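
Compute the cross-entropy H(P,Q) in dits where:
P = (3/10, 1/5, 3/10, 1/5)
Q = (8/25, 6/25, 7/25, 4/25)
0.5974 dits

Cross-entropy: H(P,Q) = -Σ p(x) log q(x)

Alternatively: H(P,Q) = H(P) + D_KL(P||Q)
H(P) = 0.5933 dits
D_KL(P||Q) = 0.0041 dits

H(P,Q) = 0.5933 + 0.0041 = 0.5974 dits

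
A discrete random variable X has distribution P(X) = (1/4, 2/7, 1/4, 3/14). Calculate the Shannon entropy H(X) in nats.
1.3812 nats

Shannon entropy is H(X) = -Σ p(x) log p(x).

For P = (1/4, 2/7, 1/4, 3/14):
H = -1/4 × log_e(1/4) -2/7 × log_e(2/7) -1/4 × log_e(1/4) -3/14 × log_e(3/14)
H = 1.3812 nats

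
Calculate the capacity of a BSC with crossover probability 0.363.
0.0549 bits

For a binary symmetric channel (BSC) with error probability p:
Capacity C = 1 - H(p) bits per symbol

where H(p) = -p log₂(p) - (1-p) log₂(1-p) is the binary entropy function.

H(0.363) = 0.9451 bits
C = 1 - 0.9451 = 0.0549 bits per symbol

This means we can reliably transmit up to 0.0549 bits of information per channel use.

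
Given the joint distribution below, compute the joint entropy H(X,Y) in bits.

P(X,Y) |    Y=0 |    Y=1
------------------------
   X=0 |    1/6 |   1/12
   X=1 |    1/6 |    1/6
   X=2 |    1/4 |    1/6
2.5221 bits

Joint entropy is H(X,Y) = -Σ_{x,y} p(x,y) log p(x,y).

Summing over all non-zero entries:
H(X,Y) = -[1/6·log_2(1/6) + 1/12·log_2(1/12) + 1/6·log_2(1/6) + 1/6·log_2(1/6) + 1/4·log_2(1/4) + 1/6·log_2(1/6)]
H(X,Y) = 2.5221 bits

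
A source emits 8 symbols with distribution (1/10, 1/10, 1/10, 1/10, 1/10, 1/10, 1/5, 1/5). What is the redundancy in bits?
0.0781 bits

Redundancy measures how far a source is from maximum entropy:
R = H_max - H(X)

Maximum entropy for 8 symbols: H_max = log_2(8) = 3.0000 bits
Actual entropy: H(X) = 2.9219 bits
Redundancy: R = 3.0000 - 2.9219 = 0.0781 bits

This redundancy represents potential for compression: the source could be compressed by 0.0781 bits per symbol.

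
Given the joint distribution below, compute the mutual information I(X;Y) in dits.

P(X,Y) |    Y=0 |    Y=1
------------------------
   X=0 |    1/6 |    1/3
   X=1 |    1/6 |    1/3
0.0000 dits

Mutual information: I(X;Y) = H(X) + H(Y) - H(X,Y)

Marginals:
P(X) = (1/2, 1/2), H(X) = 0.3010 dits
P(Y) = (1/3, 2/3), H(Y) = 0.2764 dits

Joint entropy: H(X,Y) = 0.5775 dits

I(X;Y) = 0.3010 + 0.2764 - 0.5775 = 0.0000 dits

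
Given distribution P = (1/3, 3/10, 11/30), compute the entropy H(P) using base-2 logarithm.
1.5801 bits

Shannon entropy is H(X) = -Σ p(x) log p(x).

For P = (1/3, 3/10, 11/30):
H = -1/3 × log_2(1/3) -3/10 × log_2(3/10) -11/30 × log_2(11/30)
H = 1.5801 bits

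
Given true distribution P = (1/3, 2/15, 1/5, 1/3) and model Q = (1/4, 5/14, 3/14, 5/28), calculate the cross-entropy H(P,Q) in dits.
0.6435 dits

Cross-entropy: H(P,Q) = -Σ p(x) log q(x)

Alternatively: H(P,Q) = H(P) + D_KL(P||Q)
H(P) = 0.5745 dits
D_KL(P||Q) = 0.0690 dits

H(P,Q) = 0.5745 + 0.0690 = 0.6435 dits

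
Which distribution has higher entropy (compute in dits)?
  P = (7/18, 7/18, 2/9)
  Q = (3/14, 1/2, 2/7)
P

Computing entropies in dits:
H(P) = 0.4642
H(Q) = 0.4493

Distribution P has higher entropy.

Intuition: The distribution closer to uniform (more spread out) has higher entropy.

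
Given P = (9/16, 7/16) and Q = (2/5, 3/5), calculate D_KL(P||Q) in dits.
0.0233 dits

KL divergence: D_KL(P||Q) = Σ p(x) log(p(x)/q(x))

Computing term by term:
  x=0: 9/16 × log_10[(9/16)/(2/5)] = 9/16 × 0.1481 = 0.0833
  x=1: 7/16 × log_10[(7/16)/(3/5)] = 7/16 × -0.1372 = -0.0600

D_KL(P||Q) = 0.0233 dits

Note: KL divergence is always non-negative and equals 0 iff P = Q.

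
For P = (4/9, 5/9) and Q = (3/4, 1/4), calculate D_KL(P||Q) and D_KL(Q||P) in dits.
D_KL(P||Q) = 0.0917, D_KL(Q||P) = 0.0837

KL divergence is not symmetric: D_KL(P||Q) ≠ D_KL(Q||P) in general.

D_KL(P||Q) = 0.0917 dits
D_KL(Q||P) = 0.0837 dits

No, they are not equal!

This asymmetry is why KL divergence is not a true distance metric.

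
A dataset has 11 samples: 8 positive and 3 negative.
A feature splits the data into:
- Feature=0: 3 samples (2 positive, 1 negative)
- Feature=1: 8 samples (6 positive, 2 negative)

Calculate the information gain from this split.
0.0049 bits

Information Gain = H(Y) - H(Y|Feature)

Before split:
P(positive) = 8/11 = 0.7273
H(Y) = 0.8454 bits

After split:
Feature=0: H = 0.9183 bits (weight = 3/11)
Feature=1: H = 0.8113 bits (weight = 8/11)
H(Y|Feature) = (3/11)×0.9183 + (8/11)×0.8113 = 0.8405 bits

Information Gain = 0.8454 - 0.8405 = 0.0049 bits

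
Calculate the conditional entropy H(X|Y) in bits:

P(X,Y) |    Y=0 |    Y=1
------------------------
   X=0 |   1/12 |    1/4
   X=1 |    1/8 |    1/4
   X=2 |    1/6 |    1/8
1.5251 bits

Using the chain rule: H(X|Y) = H(X,Y) - H(Y)

First, compute H(X,Y) = 2.4796 bits

Marginal P(Y) = (3/8, 5/8)
H(Y) = 0.9544 bits

H(X|Y) = H(X,Y) - H(Y) = 2.4796 - 0.9544 = 1.5251 bits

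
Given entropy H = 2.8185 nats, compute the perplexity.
16.7517

Perplexity is e^H (or exp(H) for natural log).

H = 2.8185 nats
Perplexity = e^2.8185 = 16.7517

Interpretation: The model's uncertainty is equivalent to choosing uniformly among 16.8 options.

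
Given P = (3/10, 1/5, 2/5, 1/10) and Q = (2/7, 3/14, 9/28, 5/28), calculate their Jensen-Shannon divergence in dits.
0.0035 dits

Jensen-Shannon divergence is:
JSD(P||Q) = 0.5 × D_KL(P||M) + 0.5 × D_KL(Q||M)
where M = 0.5 × (P + Q) is the mixture distribution.

M = 0.5 × (3/10, 1/5, 2/5, 1/10) + 0.5 × (2/7, 3/14, 9/28, 5/28) = (0.292857, 0.207143, 0.360714, 0.139286)

D_KL(P||M) = 0.0037 dits
D_KL(Q||M) = 0.0033 dits

JSD(P||Q) = 0.5 × 0.0037 + 0.5 × 0.0033 = 0.0035 dits

Unlike KL divergence, JSD is symmetric and bounded: 0 ≤ JSD ≤ log(2).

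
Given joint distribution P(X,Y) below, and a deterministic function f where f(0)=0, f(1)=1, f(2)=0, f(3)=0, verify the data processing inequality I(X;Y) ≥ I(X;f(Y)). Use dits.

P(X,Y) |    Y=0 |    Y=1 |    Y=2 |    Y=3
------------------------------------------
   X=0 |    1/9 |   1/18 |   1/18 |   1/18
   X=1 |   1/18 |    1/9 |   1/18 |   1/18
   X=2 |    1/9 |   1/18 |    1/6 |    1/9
I(X;Y) = 0.0230, I(X;f(Y)) = 0.0158, inequality holds: 0.0230 ≥ 0.0158

Data Processing Inequality: For any Markov chain X → Y → Z, we have I(X;Y) ≥ I(X;Z).

Here Z = f(Y) is a deterministic function of Y, forming X → Y → Z.

Original I(X;Y) = 0.0230 dits

After applying f:
P(X,Z) where Z=f(Y):
- P(X,Z=0) = P(X,Y=0) + P(X,Y=2) + P(X,Y=3)
- P(X,Z=1) = P(X,Y=1)

I(X;Z) = I(X;f(Y)) = 0.0158 dits

Verification: 0.0230 ≥ 0.0158 ✓

Information cannot be created by processing; the function f can only lose information about X.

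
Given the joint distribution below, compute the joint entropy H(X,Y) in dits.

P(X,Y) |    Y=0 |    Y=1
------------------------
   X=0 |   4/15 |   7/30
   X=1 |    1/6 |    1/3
0.5893 dits

Joint entropy is H(X,Y) = -Σ_{x,y} p(x,y) log p(x,y).

Summing over all non-zero entries:
H(X,Y) = -[4/15·log_10(4/15) + 7/30·log_10(7/30) + 1/6·log_10(1/6) + 1/3·log_10(1/3)]
H(X,Y) = 0.5893 dits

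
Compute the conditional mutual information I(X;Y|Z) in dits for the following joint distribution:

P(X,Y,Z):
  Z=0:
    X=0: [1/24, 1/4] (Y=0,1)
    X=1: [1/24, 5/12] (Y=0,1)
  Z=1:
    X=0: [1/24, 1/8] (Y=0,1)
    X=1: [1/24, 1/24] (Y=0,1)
0.0044 dits

Conditional mutual information: I(X;Y|Z) = H(X|Z) + H(Y|Z) - H(X,Y|Z)

H(Z) = 0.2442
H(X,Z) = 0.5310 → H(X|Z) = 0.2868
H(Y,Z) = 0.4269 → H(Y|Z) = 0.1827
H(X,Y,Z) = 0.7094 → H(X,Y|Z) = 0.4651

I(X;Y|Z) = 0.2868 + 0.1827 - 0.4651 = 0.0044 dits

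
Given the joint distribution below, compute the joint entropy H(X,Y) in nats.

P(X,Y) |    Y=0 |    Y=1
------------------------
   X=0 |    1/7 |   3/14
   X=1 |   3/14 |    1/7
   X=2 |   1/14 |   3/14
1.7348 nats

Joint entropy is H(X,Y) = -Σ_{x,y} p(x,y) log p(x,y).

Summing over all non-zero entries:
H(X,Y) = -[1/7·log_e(1/7) + 3/14·log_e(3/14) + 3/14·log_e(3/14) + 1/7·log_e(1/7) + 1/14·log_e(1/14) + 3/14·log_e(3/14)]
H(X,Y) = 1.7348 nats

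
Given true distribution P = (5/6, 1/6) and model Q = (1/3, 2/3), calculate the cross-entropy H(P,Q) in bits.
1.4183 bits

Cross-entropy: H(P,Q) = -Σ p(x) log q(x)

Alternatively: H(P,Q) = H(P) + D_KL(P||Q)
H(P) = 0.6500 bits
D_KL(P||Q) = 0.7683 bits

H(P,Q) = 0.6500 + 0.7683 = 1.4183 bits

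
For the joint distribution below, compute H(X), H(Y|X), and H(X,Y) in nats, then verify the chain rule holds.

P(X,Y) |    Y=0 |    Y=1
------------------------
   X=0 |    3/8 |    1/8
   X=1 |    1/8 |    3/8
H(X,Y) = 1.2555, H(X) = 0.6931, H(Y|X) = 0.5623 (all in nats)

Chain rule: H(X,Y) = H(X) + H(Y|X)

Left side — joint entropy directly:
H(X,Y) = -Σ p(x,y) log p(x,y) = 1.2555 nats

Right side — compute H(Y|X) from the conditional distributions:
P(X) = (1/2, 1/2), so H(X) = 0.6931 nats
H(Y|X) = Σ_x P(X=x) · H(Y|X=x):
  P(Y|X=0) = (3/4, 1/4), H(Y|X=0) = 0.5623, weight P(X=0) = 1/2
  P(Y|X=1) = (1/4, 3/4), H(Y|X=1) = 0.5623, weight P(X=1) = 1/2
H(Y|X) = 0.5623 nats

H(X) + H(Y|X) = 0.6931 + 0.5623 = 1.2555 nats

Both sides equal 1.2555 nats. ✓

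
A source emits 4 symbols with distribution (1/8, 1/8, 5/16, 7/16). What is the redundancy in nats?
0.1413 nats

Redundancy measures how far a source is from maximum entropy:
R = H_max - H(X)

Maximum entropy for 4 symbols: H_max = log_e(4) = 1.3863 nats
Actual entropy: H(X) = 1.2450 nats
Redundancy: R = 1.3863 - 1.2450 = 0.1413 nats

This redundancy represents potential for compression: the source could be compressed by 0.1413 nats per symbol.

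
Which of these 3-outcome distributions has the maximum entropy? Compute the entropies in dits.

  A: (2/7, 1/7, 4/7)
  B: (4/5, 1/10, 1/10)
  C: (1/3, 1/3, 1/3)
C

For a discrete distribution over n outcomes, entropy is maximized by the uniform distribution.

Computing entropies:
H(A) = 0.4151 dits
H(B) = 0.2775 dits
H(C) = 0.4771 dits

The uniform distribution (where all probabilities equal 1/3) achieves the maximum entropy of log_10(3) = 0.4771 dits.

Distribution C has the highest entropy.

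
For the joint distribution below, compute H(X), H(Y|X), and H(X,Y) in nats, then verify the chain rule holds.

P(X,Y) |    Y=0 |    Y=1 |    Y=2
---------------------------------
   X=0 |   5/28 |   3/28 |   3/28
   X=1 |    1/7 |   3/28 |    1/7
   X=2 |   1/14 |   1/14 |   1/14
H(X,Y) = 2.1471, H(X) = 1.0642, H(Y|X) = 1.0829 (all in nats)

Chain rule: H(X,Y) = H(X) + H(Y|X)

Left side — joint entropy directly:
H(X,Y) = -Σ p(x,y) log p(x,y) = 2.1471 nats

Right side — compute H(Y|X) from the conditional distributions:
P(X) = (11/28, 11/28, 3/14), so H(X) = 1.0642 nats
H(Y|X) = Σ_x P(X=x) · H(Y|X=x):
  P(Y|X=0) = (5/11, 3/11, 3/11), H(Y|X=0) = 1.0671, weight P(X=0) = 11/28
  P(Y|X=1) = (4/11, 3/11, 4/11), H(Y|X=1) = 1.0901, weight P(X=1) = 11/28
  P(Y|X=2) = (1/3, 1/3, 1/3), H(Y|X=2) = 1.0986, weight P(X=2) = 3/14
H(Y|X) = 1.0829 nats

H(X) + H(Y|X) = 1.0642 + 1.0829 = 2.1471 nats

Both sides equal 2.1471 nats. ✓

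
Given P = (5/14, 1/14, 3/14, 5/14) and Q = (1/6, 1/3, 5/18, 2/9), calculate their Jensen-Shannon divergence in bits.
0.1063 bits

Jensen-Shannon divergence is:
JSD(P||Q) = 0.5 × D_KL(P||M) + 0.5 × D_KL(Q||M)
where M = 0.5 × (P + Q) is the mixture distribution.

M = 0.5 × (5/14, 1/14, 3/14, 5/14) + 0.5 × (1/6, 1/3, 5/18, 2/9) = (0.261905, 0.202381, 0.246032, 0.289683)

D_KL(P||M) = 0.1176 bits
D_KL(Q||M) = 0.0949 bits

JSD(P||Q) = 0.5 × 0.1176 + 0.5 × 0.0949 = 0.1063 bits

Unlike KL divergence, JSD is symmetric and bounded: 0 ≤ JSD ≤ log(2).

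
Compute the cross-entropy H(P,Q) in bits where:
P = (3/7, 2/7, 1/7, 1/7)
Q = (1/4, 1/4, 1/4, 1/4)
2.0000 bits

Cross-entropy: H(P,Q) = -Σ p(x) log q(x)

Alternatively: H(P,Q) = H(P) + D_KL(P||Q)
H(P) = 1.8424 bits
D_KL(P||Q) = 0.1576 bits

H(P,Q) = 1.8424 + 0.1576 = 2.0000 bits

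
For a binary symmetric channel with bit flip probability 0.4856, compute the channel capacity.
0.0006 bits

For a binary symmetric channel (BSC) with error probability p:
Capacity C = 1 - H(p) bits per symbol

where H(p) = -p log₂(p) - (1-p) log₂(1-p) is the binary entropy function.

H(0.4856) = 0.9994 bits
C = 1 - 0.9994 = 0.0006 bits per symbol

This means we can reliably transmit up to 0.0006 bits of information per channel use.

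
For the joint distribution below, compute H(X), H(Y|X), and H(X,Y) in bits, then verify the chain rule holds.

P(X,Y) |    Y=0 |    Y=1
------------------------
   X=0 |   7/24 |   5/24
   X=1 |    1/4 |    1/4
H(X,Y) = 1.9899, H(X) = 1.0000, H(Y|X) = 0.9899 (all in bits)

Chain rule: H(X,Y) = H(X) + H(Y|X)

Left side — joint entropy directly:
H(X,Y) = -Σ p(x,y) log p(x,y) = 1.9899 bits

Right side — compute H(Y|X) from the conditional distributions:
P(X) = (1/2, 1/2), so H(X) = 1.0000 bits
H(Y|X) = Σ_x P(X=x) · H(Y|X=x):
  P(Y|X=0) = (7/12, 5/12), H(Y|X=0) = 0.9799, weight P(X=0) = 1/2
  P(Y|X=1) = (1/2, 1/2), H(Y|X=1) = 1.0000, weight P(X=1) = 1/2
H(Y|X) = 0.9899 bits

H(X) + H(Y|X) = 1.0000 + 0.9899 = 1.9899 bits

Both sides equal 1.9899 bits. ✓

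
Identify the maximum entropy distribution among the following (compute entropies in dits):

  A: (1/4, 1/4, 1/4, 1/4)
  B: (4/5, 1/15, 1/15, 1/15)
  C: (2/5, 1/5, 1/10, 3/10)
A

For a discrete distribution over n outcomes, entropy is maximized by the uniform distribution.

Computing entropies:
H(A) = 0.6021 dits
H(B) = 0.3127 dits
H(C) = 0.5558 dits

The uniform distribution (where all probabilities equal 1/4) achieves the maximum entropy of log_10(4) = 0.6021 dits.

Distribution A has the highest entropy.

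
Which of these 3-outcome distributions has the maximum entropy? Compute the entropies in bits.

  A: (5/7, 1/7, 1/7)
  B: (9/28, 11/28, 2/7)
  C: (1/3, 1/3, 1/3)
C

For a discrete distribution over n outcomes, entropy is maximized by the uniform distribution.

Computing entropies:
H(A) = 1.1488 bits
H(B) = 1.5722 bits
H(C) = 1.5850 bits

The uniform distribution (where all probabilities equal 1/3) achieves the maximum entropy of log_2(3) = 1.5850 bits.

Distribution C has the highest entropy.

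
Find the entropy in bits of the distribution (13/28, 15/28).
0.9963 bits

Shannon entropy is H(X) = -Σ p(x) log p(x).

For P = (13/28, 15/28):
H = -13/28 × log_2(13/28) -15/28 × log_2(15/28)
H = 0.9963 bits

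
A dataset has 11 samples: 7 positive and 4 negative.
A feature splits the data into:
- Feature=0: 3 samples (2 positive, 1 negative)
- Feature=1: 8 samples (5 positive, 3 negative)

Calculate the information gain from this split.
0.0011 bits

Information Gain = H(Y) - H(Y|Feature)

Before split:
P(positive) = 7/11 = 0.6364
H(Y) = 0.9457 bits

After split:
Feature=0: H = 0.9183 bits (weight = 3/11)
Feature=1: H = 0.9544 bits (weight = 8/11)
H(Y|Feature) = (3/11)×0.9183 + (8/11)×0.9544 = 0.9446 bits

Information Gain = 0.9457 - 0.9446 = 0.0011 bits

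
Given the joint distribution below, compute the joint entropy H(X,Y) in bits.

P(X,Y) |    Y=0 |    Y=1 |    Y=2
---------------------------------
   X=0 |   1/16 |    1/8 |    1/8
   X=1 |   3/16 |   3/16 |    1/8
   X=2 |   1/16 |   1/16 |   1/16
3.0306 bits

Joint entropy is H(X,Y) = -Σ_{x,y} p(x,y) log p(x,y).

Summing over all non-zero entries:
H(X,Y) = -[1/16·log_2(1/16) + 1/8·log_2(1/8) + 1/8·log_2(1/8) + 3/16·log_2(3/16) + 3/16·log_2(3/16) + 1/8·log_2(1/8) + 1/16·log_2(1/16) + 1/16·log_2(1/16) + 1/16·log_2(1/16)]
H(X,Y) = 3.0306 bits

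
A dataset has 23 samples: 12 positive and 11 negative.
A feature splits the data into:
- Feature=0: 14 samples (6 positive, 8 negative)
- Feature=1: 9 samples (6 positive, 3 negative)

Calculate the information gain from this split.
0.0396 bits

Information Gain = H(Y) - H(Y|Feature)

Before split:
P(positive) = 12/23 = 0.5217
H(Y) = 0.9986 bits

After split:
Feature=0: H = 0.9852 bits (weight = 14/23)
Feature=1: H = 0.9183 bits (weight = 9/23)
H(Y|Feature) = (14/23)×0.9852 + (9/23)×0.9183 = 0.9590 bits

Information Gain = 0.9986 - 0.9590 = 0.0396 bits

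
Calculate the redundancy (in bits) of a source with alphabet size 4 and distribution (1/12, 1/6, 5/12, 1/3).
0.2158 bits

Redundancy measures how far a source is from maximum entropy:
R = H_max - H(X)

Maximum entropy for 4 symbols: H_max = log_2(4) = 2.0000 bits
Actual entropy: H(X) = 1.7842 bits
Redundancy: R = 2.0000 - 1.7842 = 0.2158 bits

This redundancy represents potential for compression: the source could be compressed by 0.2158 bits per symbol.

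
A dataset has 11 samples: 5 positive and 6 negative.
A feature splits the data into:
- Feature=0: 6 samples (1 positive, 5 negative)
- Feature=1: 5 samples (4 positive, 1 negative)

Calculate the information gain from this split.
0.3113 bits

Information Gain = H(Y) - H(Y|Feature)

Before split:
P(positive) = 5/11 = 0.4545
H(Y) = 0.9940 bits

After split:
Feature=0: H = 0.6500 bits (weight = 6/11)
Feature=1: H = 0.7219 bits (weight = 5/11)
H(Y|Feature) = (6/11)×0.6500 + (5/11)×0.7219 = 0.6827 bits

Information Gain = 0.9940 - 0.6827 = 0.3113 bits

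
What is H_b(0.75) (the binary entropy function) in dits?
0.2442 dits

The binary entropy function is:
H(p) = -p log(p) - (1-p) log(1-p)

H(0.75) = -0.75 × log_10(0.75) - 0.25 × log_10(0.25)
H(0.75) = 0.2442 dits

Note: Binary entropy is maximized at p=0.5 (H=1 bit) and minimized at p=0 or p=1 (H=0).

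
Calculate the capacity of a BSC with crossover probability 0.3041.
0.1138 bits

For a binary symmetric channel (BSC) with error probability p:
Capacity C = 1 - H(p) bits per symbol

where H(p) = -p log₂(p) - (1-p) log₂(1-p) is the binary entropy function.

H(0.3041) = 0.8862 bits
C = 1 - 0.8862 = 0.1138 bits per symbol

This means we can reliably transmit up to 0.1138 bits of information per channel use.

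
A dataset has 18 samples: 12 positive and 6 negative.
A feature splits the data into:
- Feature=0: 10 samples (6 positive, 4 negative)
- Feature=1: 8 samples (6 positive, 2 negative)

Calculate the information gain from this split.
0.0183 bits

Information Gain = H(Y) - H(Y|Feature)

Before split:
P(positive) = 12/18 = 0.6667
H(Y) = 0.9183 bits

After split:
Feature=0: H = 0.9710 bits (weight = 10/18)
Feature=1: H = 0.8113 bits (weight = 8/18)
H(Y|Feature) = (10/18)×0.9710 + (8/18)×0.8113 = 0.9000 bits

Information Gain = 0.9183 - 0.9000 = 0.0183 bits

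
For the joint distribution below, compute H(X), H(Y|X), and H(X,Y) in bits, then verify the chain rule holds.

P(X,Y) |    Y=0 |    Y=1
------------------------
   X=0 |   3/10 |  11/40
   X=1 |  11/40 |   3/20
H(X,Y) = 1.9560, H(X) = 0.9837, H(Y|X) = 0.9723 (all in bits)

Chain rule: H(X,Y) = H(X) + H(Y|X)

Left side — joint entropy directly:
H(X,Y) = -Σ p(x,y) log p(x,y) = 1.9560 bits

Right side — compute H(Y|X) from the conditional distributions:
P(X) = (23/40, 17/40), so H(X) = 0.9837 bits
H(Y|X) = Σ_x P(X=x) · H(Y|X=x):
  P(Y|X=0) = (12/23, 11/23), H(Y|X=0) = 0.9986, weight P(X=0) = 23/40
  P(Y|X=1) = (11/17, 6/17), H(Y|X=1) = 0.9367, weight P(X=1) = 17/40
H(Y|X) = 0.9723 bits

H(X) + H(Y|X) = 0.9837 + 0.9723 = 1.9560 bits

Both sides equal 1.9560 bits. ✓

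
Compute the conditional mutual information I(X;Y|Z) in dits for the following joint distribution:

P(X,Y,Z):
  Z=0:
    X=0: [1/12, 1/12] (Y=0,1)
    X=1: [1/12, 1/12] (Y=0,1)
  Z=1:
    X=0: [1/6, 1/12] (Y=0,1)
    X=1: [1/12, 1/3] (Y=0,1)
0.0319 dits

Conditional mutual information: I(X;Y|Z) = H(X|Z) + H(Y|Z) - H(X,Y|Z)

H(Z) = 0.2764
H(X,Z) = 0.5683 → H(X|Z) = 0.2919
H(Y,Z) = 0.5683 → H(Y|Z) = 0.2919
H(X,Y,Z) = 0.8283 → H(X,Y|Z) = 0.5519

I(X;Y|Z) = 0.2919 + 0.2919 - 0.5519 = 0.0319 dits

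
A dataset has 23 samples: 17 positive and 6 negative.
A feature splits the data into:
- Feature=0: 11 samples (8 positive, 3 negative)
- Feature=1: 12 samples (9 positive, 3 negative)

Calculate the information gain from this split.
0.0005 bits

Information Gain = H(Y) - H(Y|Feature)

Before split:
P(positive) = 17/23 = 0.7391
H(Y) = 0.8281 bits

After split:
Feature=0: H = 0.8454 bits (weight = 11/23)
Feature=1: H = 0.8113 bits (weight = 12/23)
H(Y|Feature) = (11/23)×0.8454 + (12/23)×0.8113 = 0.8276 bits

Information Gain = 0.8281 - 0.8276 = 0.0005 bits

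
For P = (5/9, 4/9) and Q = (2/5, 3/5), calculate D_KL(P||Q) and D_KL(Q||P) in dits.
D_KL(P||Q) = 0.0213, D_KL(Q||P) = 0.0211

KL divergence is not symmetric: D_KL(P||Q) ≠ D_KL(Q||P) in general.

D_KL(P||Q) = 0.0213 dits
D_KL(Q||P) = 0.0211 dits

No, they are not equal!

This asymmetry is why KL divergence is not a true distance metric.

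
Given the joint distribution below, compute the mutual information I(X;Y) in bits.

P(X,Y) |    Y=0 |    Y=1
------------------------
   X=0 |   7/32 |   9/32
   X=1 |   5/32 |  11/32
0.0121 bits

Mutual information: I(X;Y) = H(X) + H(Y) - H(X,Y)

Marginals:
P(X) = (1/2, 1/2), H(X) = 1.0000 bits
P(Y) = (3/8, 5/8), H(Y) = 0.9544 bits

Joint entropy: H(X,Y) = 1.9424 bits

I(X;Y) = 1.0000 + 0.9544 - 1.9424 = 0.0121 bits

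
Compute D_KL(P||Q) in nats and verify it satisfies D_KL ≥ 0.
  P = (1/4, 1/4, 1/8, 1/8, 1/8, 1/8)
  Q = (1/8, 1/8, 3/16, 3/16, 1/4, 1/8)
0.1586 nats

KL divergence satisfies the Gibbs inequality: D_KL(P||Q) ≥ 0 for all distributions P, Q.

D_KL(P||Q) = Σ p(x) log(p(x)/q(x))
Term by term:
  x=0: 1/4 × log_e[(1/4)/(1/8)] = 0.1733
  x=1: 1/4 × log_e[(1/4)/(1/8)] = 0.1733
  x=2: 1/8 × log_e[(1/8)/(3/16)] = -0.0507
  x=3: 1/8 × log_e[(1/8)/(3/16)] = -0.0507
  x=4: 1/8 × log_e[(1/8)/(1/4)] = -0.0866
  x=5: 1/8 × log_e[(1/8)/(1/8)] = 0.0000
D_KL(P||Q) = 0.1586 nats

D_KL(P||Q) = 0.1586 ≥ 0 ✓

This non-negativity is a fundamental property: relative entropy cannot be negative because it measures how different Q is from P.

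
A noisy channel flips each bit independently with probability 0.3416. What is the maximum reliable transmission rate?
0.0737 bits

For a binary symmetric channel (BSC) with error probability p:
Capacity C = 1 - H(p) bits per symbol

where H(p) = -p log₂(p) - (1-p) log₂(1-p) is the binary entropy function.

H(0.3416) = 0.9263 bits
C = 1 - 0.9263 = 0.0737 bits per symbol

This means we can reliably transmit up to 0.0737 bits of information per channel use.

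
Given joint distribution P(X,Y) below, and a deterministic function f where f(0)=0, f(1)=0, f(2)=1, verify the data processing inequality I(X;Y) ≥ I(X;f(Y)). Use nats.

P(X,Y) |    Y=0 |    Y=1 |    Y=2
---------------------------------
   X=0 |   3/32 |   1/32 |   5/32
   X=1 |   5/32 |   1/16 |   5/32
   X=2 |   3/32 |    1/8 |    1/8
I(X;Y) = 0.0374, I(X;f(Y)) = 0.0121, inequality holds: 0.0374 ≥ 0.0121

Data Processing Inequality: For any Markov chain X → Y → Z, we have I(X;Y) ≥ I(X;Z).

Here Z = f(Y) is a deterministic function of Y, forming X → Y → Z.

Original I(X;Y) = 0.0374 nats

After applying f:
P(X,Z) where Z=f(Y):
- P(X,Z=0) = P(X,Y=0) + P(X,Y=1)
- P(X,Z=1) = P(X,Y=2)

I(X;Z) = I(X;f(Y)) = 0.0121 nats

Verification: 0.0374 ≥ 0.0121 ✓

Information cannot be created by processing; the function f can only lose information about X.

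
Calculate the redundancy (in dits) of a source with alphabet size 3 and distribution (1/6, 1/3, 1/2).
0.0379 dits

Redundancy measures how far a source is from maximum entropy:
R = H_max - H(X)

Maximum entropy for 3 symbols: H_max = log_10(3) = 0.4771 dits
Actual entropy: H(X) = 0.4392 dits
Redundancy: R = 0.4771 - 0.4392 = 0.0379 dits

This redundancy represents potential for compression: the source could be compressed by 0.0379 dits per symbol.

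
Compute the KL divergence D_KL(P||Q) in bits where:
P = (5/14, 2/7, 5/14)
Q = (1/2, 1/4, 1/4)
0.0655 bits

KL divergence: D_KL(P||Q) = Σ p(x) log(p(x)/q(x))

Computing term by term:
  x=0: 5/14 × log_2[(5/14)/(1/2)] = 5/14 × -0.4854 = -0.1734
  x=1: 2/7 × log_2[(2/7)/(1/4)] = 2/7 × 0.1926 = 0.0550
  x=2: 5/14 × log_2[(5/14)/(1/4)] = 5/14 × 0.5146 = 0.1838

D_KL(P||Q) = 0.0655 bits

Note: KL divergence is always non-negative and equals 0 iff P = Q.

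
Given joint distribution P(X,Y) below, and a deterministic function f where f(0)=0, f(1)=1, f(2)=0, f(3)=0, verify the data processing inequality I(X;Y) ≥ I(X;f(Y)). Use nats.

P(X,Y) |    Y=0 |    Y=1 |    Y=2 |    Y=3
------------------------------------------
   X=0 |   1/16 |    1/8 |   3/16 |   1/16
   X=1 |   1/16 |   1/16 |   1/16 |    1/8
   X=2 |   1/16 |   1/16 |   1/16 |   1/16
I(X;Y) = 0.0489, I(X;f(Y)) = 0.0036, inequality holds: 0.0489 ≥ 0.0036

Data Processing Inequality: For any Markov chain X → Y → Z, we have I(X;Y) ≥ I(X;Z).

Here Z = f(Y) is a deterministic function of Y, forming X → Y → Z.

Original I(X;Y) = 0.0489 nats

After applying f:
P(X,Z) where Z=f(Y):
- P(X,Z=0) = P(X,Y=0) + P(X,Y=2) + P(X,Y=3)
- P(X,Z=1) = P(X,Y=1)

I(X;Z) = I(X;f(Y)) = 0.0036 nats

Verification: 0.0489 ≥ 0.0036 ✓

Information cannot be created by processing; the function f can only lose information about X.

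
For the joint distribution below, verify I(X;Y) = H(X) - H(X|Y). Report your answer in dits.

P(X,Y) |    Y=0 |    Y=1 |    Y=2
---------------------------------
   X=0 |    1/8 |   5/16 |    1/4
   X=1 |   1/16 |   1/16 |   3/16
I(X;Y) = 0.0148 dits

Mutual information has multiple equivalent forms:
- I(X;Y) = H(X) - H(X|Y)
- I(X;Y) = H(Y) - H(Y|X)
- I(X;Y) = H(X) + H(Y) - H(X,Y)

Computing all quantities:
H(X) = 0.2697, H(Y) = 0.4531, H(X,Y) = 0.7081
H(X|Y) = 0.2550, H(Y|X) = 0.4384

Verification:
H(X) - H(X|Y) = 0.2697 - 0.2550 = 0.0148
H(Y) - H(Y|X) = 0.4531 - 0.4384 = 0.0148
H(X) + H(Y) - H(X,Y) = 0.2697 + 0.4531 - 0.7081 = 0.0148

All forms give I(X;Y) = 0.0148 dits. ✓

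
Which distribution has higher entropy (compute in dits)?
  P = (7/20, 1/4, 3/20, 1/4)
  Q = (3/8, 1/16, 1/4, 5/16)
P

Computing entropies in dits:
H(P) = 0.5842
H(Q) = 0.5434

Distribution P has higher entropy.

Intuition: The distribution closer to uniform (more spread out) has higher entropy.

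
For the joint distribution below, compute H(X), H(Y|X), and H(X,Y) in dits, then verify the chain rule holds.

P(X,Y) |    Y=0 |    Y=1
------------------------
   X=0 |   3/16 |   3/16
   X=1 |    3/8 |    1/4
H(X,Y) = 0.5829, H(X) = 0.2873, H(Y|X) = 0.2956 (all in dits)

Chain rule: H(X,Y) = H(X) + H(Y|X)

Left side — joint entropy directly:
H(X,Y) = -Σ p(x,y) log p(x,y) = 0.5829 dits

Right side — compute H(Y|X) from the conditional distributions:
P(X) = (3/8, 5/8), so H(X) = 0.2873 dits
H(Y|X) = Σ_x P(X=x) · H(Y|X=x):
  P(Y|X=0) = (1/2, 1/2), H(Y|X=0) = 0.3010, weight P(X=0) = 3/8
  P(Y|X=1) = (3/5, 2/5), H(Y|X=1) = 0.2923, weight P(X=1) = 5/8
H(Y|X) = 0.2956 dits

H(X) + H(Y|X) = 0.2873 + 0.2956 = 0.5829 dits

Both sides equal 0.5829 dits. ✓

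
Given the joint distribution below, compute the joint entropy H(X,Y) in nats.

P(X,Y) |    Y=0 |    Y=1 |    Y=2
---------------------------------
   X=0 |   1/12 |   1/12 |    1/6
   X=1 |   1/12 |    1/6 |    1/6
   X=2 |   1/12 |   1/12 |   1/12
2.1383 nats

Joint entropy is H(X,Y) = -Σ_{x,y} p(x,y) log p(x,y).

Summing over all non-zero entries:
H(X,Y) = -[1/12·log_e(1/12) + 1/12·log_e(1/12) + 1/6·log_e(1/6) + 1/12·log_e(1/12) + 1/6·log_e(1/6) + 1/6·log_e(1/6) + 1/12·log_e(1/12) + 1/12·log_e(1/12) + 1/12·log_e(1/12)]
H(X,Y) = 2.1383 nats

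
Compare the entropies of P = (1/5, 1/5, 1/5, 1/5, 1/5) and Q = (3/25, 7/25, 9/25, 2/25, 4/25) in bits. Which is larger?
P

Computing entropies in bits:
H(P) = 2.3219
H(Q) = 2.1264

Distribution P has higher entropy.

Intuition: The distribution closer to uniform (more spread out) has higher entropy.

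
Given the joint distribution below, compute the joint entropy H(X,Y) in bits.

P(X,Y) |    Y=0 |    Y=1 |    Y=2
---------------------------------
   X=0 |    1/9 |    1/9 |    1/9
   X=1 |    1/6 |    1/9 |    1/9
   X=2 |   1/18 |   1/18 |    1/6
3.0860 bits

Joint entropy is H(X,Y) = -Σ_{x,y} p(x,y) log p(x,y).

Summing over all non-zero entries:
H(X,Y) = -[1/9·log_2(1/9) + 1/9·log_2(1/9) + 1/9·log_2(1/9) + 1/6·log_2(1/6) + 1/9·log_2(1/9) + 1/9·log_2(1/9) + 1/18·log_2(1/18) + 1/18·log_2(1/18) + 1/6·log_2(1/6)]
H(X,Y) = 3.0860 bits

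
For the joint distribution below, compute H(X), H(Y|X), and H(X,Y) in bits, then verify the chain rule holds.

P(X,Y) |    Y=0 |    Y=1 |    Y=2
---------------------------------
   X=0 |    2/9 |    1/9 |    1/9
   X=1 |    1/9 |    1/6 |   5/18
H(X,Y) = 2.4830, H(X) = 0.9911, H(Y|X) = 1.4919 (all in bits)

Chain rule: H(X,Y) = H(X) + H(Y|X)

Left side — joint entropy directly:
H(X,Y) = -Σ p(x,y) log p(x,y) = 2.4830 bits

Right side — compute H(Y|X) from the conditional distributions:
P(X) = (4/9, 5/9), so H(X) = 0.9911 bits
H(Y|X) = Σ_x P(X=x) · H(Y|X=x):
  P(Y|X=0) = (1/2, 1/4, 1/4), H(Y|X=0) = 1.5000, weight P(X=0) = 4/9
  P(Y|X=1) = (1/5, 3/10, 1/2), H(Y|X=1) = 1.4855, weight P(X=1) = 5/9
H(Y|X) = 1.4919 bits

H(X) + H(Y|X) = 0.9911 + 1.4919 = 2.4830 bits

Both sides equal 2.4830 bits. ✓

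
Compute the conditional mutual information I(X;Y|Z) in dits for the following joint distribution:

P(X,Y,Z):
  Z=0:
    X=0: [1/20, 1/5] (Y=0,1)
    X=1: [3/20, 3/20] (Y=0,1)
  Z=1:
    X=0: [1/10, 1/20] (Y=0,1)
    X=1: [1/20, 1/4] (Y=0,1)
0.0362 dits

Conditional mutual information: I(X;Y|Z) = H(X|Z) + H(Y|Z) - H(X,Y|Z)

H(Z) = 0.2989
H(X,Z) = 0.5878 → H(X|Z) = 0.2890
H(Y,Z) = 0.5798 → H(Y|Z) = 0.2810
H(X,Y,Z) = 0.8326 → H(X,Y|Z) = 0.5338

I(X;Y|Z) = 0.2890 + 0.2810 - 0.5338 = 0.0362 dits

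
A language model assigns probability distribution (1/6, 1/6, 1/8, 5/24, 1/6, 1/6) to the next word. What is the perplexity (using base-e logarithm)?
5.9372

Perplexity is e^H (or exp(H) for natural log).

First, H = -Σ p log p = 1.7812 nats
Perplexity = e^1.7812 = 5.9372

Interpretation: The model's uncertainty is equivalent to choosing uniformly among 5.9 options.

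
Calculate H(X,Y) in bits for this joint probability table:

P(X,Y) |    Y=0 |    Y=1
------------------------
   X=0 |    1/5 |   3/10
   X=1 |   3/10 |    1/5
1.9710 bits

Joint entropy is H(X,Y) = -Σ_{x,y} p(x,y) log p(x,y).

Summing over all non-zero entries:
H(X,Y) = -[1/5·log_2(1/5) + 3/10·log_2(3/10) + 3/10·log_2(3/10) + 1/5·log_2(1/5)]
H(X,Y) = 1.9710 bits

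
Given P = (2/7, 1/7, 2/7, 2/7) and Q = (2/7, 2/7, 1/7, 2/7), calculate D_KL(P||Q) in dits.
0.0430 dits

KL divergence: D_KL(P||Q) = Σ p(x) log(p(x)/q(x))

Computing term by term:
  x=0: 2/7 × log_10[(2/7)/(2/7)] = 2/7 × 0.0000 = 0.0000
  x=1: 1/7 × log_10[(1/7)/(2/7)] = 1/7 × -0.3010 = -0.0430
  x=2: 2/7 × log_10[(2/7)/(1/7)] = 2/7 × 0.3010 = 0.0860
  x=3: 2/7 × log_10[(2/7)/(2/7)] = 2/7 × 0.0000 = 0.0000

D_KL(P||Q) = 0.0430 dits

Note: KL divergence is always non-negative and equals 0 iff P = Q.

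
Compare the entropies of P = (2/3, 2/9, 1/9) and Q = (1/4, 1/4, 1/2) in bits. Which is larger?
Q

Computing entropies in bits:
H(P) = 1.2244
H(Q) = 1.5000

Distribution Q has higher entropy.

Intuition: The distribution closer to uniform (more spread out) has higher entropy.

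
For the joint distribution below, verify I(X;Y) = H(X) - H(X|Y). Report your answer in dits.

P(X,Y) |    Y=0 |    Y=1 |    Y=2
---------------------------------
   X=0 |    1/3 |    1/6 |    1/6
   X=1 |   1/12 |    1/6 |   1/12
I(X;Y) = 0.0164 dits

Mutual information has multiple equivalent forms:
- I(X;Y) = H(X) - H(X|Y)
- I(X;Y) = H(Y) - H(Y|X)
- I(X;Y) = H(X) + H(Y) - H(X,Y)

Computing all quantities:
H(X) = 0.2764, H(Y) = 0.4680, H(X,Y) = 0.7280
H(X|Y) = 0.2600, H(Y|X) = 0.4515

Verification:
H(X) - H(X|Y) = 0.2764 - 0.2600 = 0.0164
H(Y) - H(Y|X) = 0.4680 - 0.4515 = 0.0164
H(X) + H(Y) - H(X,Y) = 0.2764 + 0.4680 - 0.7280 = 0.0164

All forms give I(X;Y) = 0.0164 dits. ✓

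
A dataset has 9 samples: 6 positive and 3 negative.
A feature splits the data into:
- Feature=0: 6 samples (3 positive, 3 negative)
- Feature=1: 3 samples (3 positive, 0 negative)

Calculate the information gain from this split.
0.2516 bits

Information Gain = H(Y) - H(Y|Feature)

Before split:
P(positive) = 6/9 = 0.6667
H(Y) = 0.9183 bits

After split:
Feature=0: H = 1.0000 bits (weight = 6/9)
Feature=1: H = 0.0000 bits (weight = 3/9)
H(Y|Feature) = (6/9)×1.0000 + (3/9)×0.0000 = 0.6667 bits

Information Gain = 0.9183 - 0.6667 = 0.2516 bits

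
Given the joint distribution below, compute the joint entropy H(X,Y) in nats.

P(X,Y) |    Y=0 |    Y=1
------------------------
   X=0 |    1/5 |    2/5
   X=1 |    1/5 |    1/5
1.3322 nats

Joint entropy is H(X,Y) = -Σ_{x,y} p(x,y) log p(x,y).

Summing over all non-zero entries:
H(X,Y) = -[1/5·log_e(1/5) + 2/5·log_e(2/5) + 1/5·log_e(1/5) + 1/5·log_e(1/5)]
H(X,Y) = 1.3322 nats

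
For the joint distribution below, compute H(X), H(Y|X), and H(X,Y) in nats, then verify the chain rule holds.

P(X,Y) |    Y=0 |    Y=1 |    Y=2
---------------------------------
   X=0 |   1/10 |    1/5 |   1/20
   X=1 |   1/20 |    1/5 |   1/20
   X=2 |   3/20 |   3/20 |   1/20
H(X,Y) = 2.0423, H(X) = 1.0961, H(Y|X) = 0.9462 (all in nats)

Chain rule: H(X,Y) = H(X) + H(Y|X)

Left side — joint entropy directly:
H(X,Y) = -Σ p(x,y) log p(x,y) = 2.0423 nats

Right side — compute H(Y|X) from the conditional distributions:
P(X) = (7/20, 3/10, 7/20), so H(X) = 1.0961 nats
H(Y|X) = Σ_x P(X=x) · H(Y|X=x):
  P(Y|X=0) = (2/7, 4/7, 1/7), H(Y|X=0) = 0.9557, weight P(X=0) = 7/20
  P(Y|X=1) = (1/6, 2/3, 1/6), H(Y|X=1) = 0.8676, weight P(X=1) = 3/10
  P(Y|X=2) = (3/7, 3/7, 1/7), H(Y|X=2) = 1.0042, weight P(X=2) = 7/20
H(Y|X) = 0.9462 nats

H(X) + H(Y|X) = 1.0961 + 0.9462 = 2.0423 nats

Both sides equal 2.0423 nats. ✓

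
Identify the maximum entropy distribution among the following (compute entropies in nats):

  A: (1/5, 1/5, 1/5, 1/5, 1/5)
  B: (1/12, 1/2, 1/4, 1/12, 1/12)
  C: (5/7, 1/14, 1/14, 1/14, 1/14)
A

For a discrete distribution over n outcomes, entropy is maximized by the uniform distribution.

Computing entropies:
H(A) = 1.6094 nats
H(B) = 1.3144 nats
H(C) = 0.9944 nats

The uniform distribution (where all probabilities equal 1/5) achieves the maximum entropy of log_e(5) = 1.6094 nats.

Distribution A has the highest entropy.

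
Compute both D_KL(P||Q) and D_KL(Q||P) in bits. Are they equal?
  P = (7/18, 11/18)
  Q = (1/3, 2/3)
D_KL(P||Q) = 0.0098, D_KL(Q||P) = 0.0096

KL divergence is not symmetric: D_KL(P||Q) ≠ D_KL(Q||P) in general.

D_KL(P||Q) = 0.0098 bits
D_KL(Q||P) = 0.0096 bits

No, they are not equal!

This asymmetry is why KL divergence is not a true distance metric.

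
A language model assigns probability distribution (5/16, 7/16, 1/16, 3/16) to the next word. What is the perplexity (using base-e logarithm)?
3.3613

Perplexity is e^H (or exp(H) for natural log).

First, H = -Σ p log p = 1.2123 nats
Perplexity = e^1.2123 = 3.3613

Interpretation: The model's uncertainty is equivalent to choosing uniformly among 3.4 options.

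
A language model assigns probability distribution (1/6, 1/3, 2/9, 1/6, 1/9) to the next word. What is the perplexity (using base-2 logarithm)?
4.6731

Perplexity is 2^H (or exp(H) for natural log).

First, H = -Σ p log p = 2.2244 bits
Perplexity = 2^2.2244 = 4.6731

Interpretation: The model's uncertainty is equivalent to choosing uniformly among 4.7 options.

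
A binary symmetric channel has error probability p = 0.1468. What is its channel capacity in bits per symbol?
0.3982 bits

For a binary symmetric channel (BSC) with error probability p:
Capacity C = 1 - H(p) bits per symbol

where H(p) = -p log₂(p) - (1-p) log₂(1-p) is the binary entropy function.

H(0.1468) = 0.6018 bits
C = 1 - 0.6018 = 0.3982 bits per symbol

This means we can reliably transmit up to 0.3982 bits of information per channel use.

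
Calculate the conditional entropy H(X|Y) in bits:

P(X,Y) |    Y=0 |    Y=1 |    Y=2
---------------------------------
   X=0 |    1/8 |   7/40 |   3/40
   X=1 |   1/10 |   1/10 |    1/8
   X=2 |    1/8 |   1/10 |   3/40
1.5492 bits

Using the chain rule: H(X|Y) = H(X,Y) - H(Y)

First, compute H(X,Y) = 3.1222 bits

Marginal P(Y) = (7/20, 3/8, 11/40)
H(Y) = 1.5729 bits

H(X|Y) = H(X,Y) - H(Y) = 3.1222 - 1.5729 = 1.5492 bits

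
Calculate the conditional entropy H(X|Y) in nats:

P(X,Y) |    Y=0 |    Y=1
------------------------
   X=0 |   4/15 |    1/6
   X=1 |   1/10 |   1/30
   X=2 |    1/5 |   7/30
0.9719 nats

Using the chain rule: H(X|Y) = H(X,Y) - H(Y)

First, compute H(X,Y) = 1.6562 nats

Marginal P(Y) = (17/30, 13/30)
H(Y) = 0.6842 nats

H(X|Y) = H(X,Y) - H(Y) = 1.6562 - 0.6842 = 0.9719 nats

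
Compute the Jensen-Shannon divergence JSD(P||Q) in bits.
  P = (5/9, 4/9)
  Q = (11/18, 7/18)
0.0023 bits

Jensen-Shannon divergence is:
JSD(P||Q) = 0.5 × D_KL(P||M) + 0.5 × D_KL(Q||M)
where M = 0.5 × (P + Q) is the mixture distribution.

M = 0.5 × (5/9, 4/9) + 0.5 × (11/18, 7/18) = (7/12, 5/12)

D_KL(P||M) = 0.0023 bits
D_KL(Q||M) = 0.0023 bits

JSD(P||Q) = 0.5 × 0.0023 + 0.5 × 0.0023 = 0.0023 bits

Unlike KL divergence, JSD is symmetric and bounded: 0 ≤ JSD ≤ log(2).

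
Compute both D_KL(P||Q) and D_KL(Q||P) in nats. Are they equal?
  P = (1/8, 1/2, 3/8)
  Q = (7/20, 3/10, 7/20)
D_KL(P||Q) = 0.1526, D_KL(Q||P) = 0.1830

KL divergence is not symmetric: D_KL(P||Q) ≠ D_KL(Q||P) in general.

D_KL(P||Q) = 0.1526 nats
D_KL(Q||P) = 0.1830 nats

No, they are not equal!

This asymmetry is why KL divergence is not a true distance metric.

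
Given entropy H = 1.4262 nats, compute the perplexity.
4.1629

Perplexity is e^H (or exp(H) for natural log).

H = 1.4262 nats
Perplexity = e^1.4262 = 4.1629

Interpretation: The model's uncertainty is equivalent to choosing uniformly among 4.2 options.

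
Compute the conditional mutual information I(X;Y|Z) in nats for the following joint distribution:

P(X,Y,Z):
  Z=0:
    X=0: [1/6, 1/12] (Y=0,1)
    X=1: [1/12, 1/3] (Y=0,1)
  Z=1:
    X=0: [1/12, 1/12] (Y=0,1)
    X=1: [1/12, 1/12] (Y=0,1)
0.0734 nats

Conditional mutual information: I(X;Y|Z) = H(X|Z) + H(Y|Z) - H(X,Y|Z)

H(Z) = 0.6365
H(X,Z) = 1.3086 → H(X|Z) = 0.6721
H(Y,Z) = 1.3086 → H(Y|Z) = 0.6721
H(X,Y,Z) = 1.9073 → H(X,Y|Z) = 1.2708

I(X;Y|Z) = 0.6721 + 0.6721 - 1.2708 = 0.0734 nats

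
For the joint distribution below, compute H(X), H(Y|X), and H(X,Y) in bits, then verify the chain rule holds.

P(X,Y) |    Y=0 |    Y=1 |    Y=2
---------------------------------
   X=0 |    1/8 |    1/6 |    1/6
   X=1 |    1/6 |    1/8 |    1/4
H(X,Y) = 2.5425, H(X) = 0.9950, H(Y|X) = 1.5475 (all in bits)

Chain rule: H(X,Y) = H(X) + H(Y|X)

Left side — joint entropy directly:
H(X,Y) = -Σ p(x,y) log p(x,y) = 2.5425 bits

Right side — compute H(Y|X) from the conditional distributions:
P(X) = (11/24, 13/24), so H(X) = 0.9950 bits
H(Y|X) = Σ_x P(X=x) · H(Y|X=x):
  P(Y|X=0) = (3/11, 4/11, 4/11), H(Y|X=0) = 1.5726, weight P(X=0) = 11/24
  P(Y|X=1) = (4/13, 3/13, 6/13), H(Y|X=1) = 1.5262, weight P(X=1) = 13/24
H(Y|X) = 1.5475 bits

H(X) + H(Y|X) = 0.9950 + 1.5475 = 2.5425 bits

Both sides equal 2.5425 bits. ✓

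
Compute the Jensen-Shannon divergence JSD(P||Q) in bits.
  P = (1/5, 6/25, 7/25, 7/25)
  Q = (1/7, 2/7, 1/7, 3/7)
0.0325 bits

Jensen-Shannon divergence is:
JSD(P||Q) = 0.5 × D_KL(P||M) + 0.5 × D_KL(Q||M)
where M = 0.5 × (P + Q) is the mixture distribution.

M = 0.5 × (1/5, 6/25, 7/25, 7/25) + 0.5 × (1/7, 2/7, 1/7, 3/7) = (6/35, 0.262857, 0.211429, 0.354286)

D_KL(P||M) = 0.0314 bits
D_KL(Q||M) = 0.0337 bits

JSD(P||Q) = 0.5 × 0.0314 + 0.5 × 0.0337 = 0.0325 bits

Unlike KL divergence, JSD is symmetric and bounded: 0 ≤ JSD ≤ log(2).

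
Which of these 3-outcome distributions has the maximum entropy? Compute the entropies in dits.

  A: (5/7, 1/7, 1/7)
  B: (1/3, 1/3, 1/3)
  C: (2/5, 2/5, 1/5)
B

For a discrete distribution over n outcomes, entropy is maximized by the uniform distribution.

Computing entropies:
H(A) = 0.3458 dits
H(B) = 0.4771 dits
H(C) = 0.4581 dits

The uniform distribution (where all probabilities equal 1/3) achieves the maximum entropy of log_10(3) = 0.4771 dits.

Distribution B has the highest entropy.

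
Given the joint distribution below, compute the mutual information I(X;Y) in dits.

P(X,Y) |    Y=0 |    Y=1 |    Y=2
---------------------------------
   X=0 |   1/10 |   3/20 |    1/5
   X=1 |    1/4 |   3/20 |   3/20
0.0138 dits

Mutual information: I(X;Y) = H(X) + H(Y) - H(X,Y)

Marginals:
P(X) = (9/20, 11/20), H(X) = 0.2989 dits
P(Y) = (7/20, 3/10, 7/20), H(Y) = 0.4760 dits

Joint entropy: H(X,Y) = 0.7611 dits

I(X;Y) = 0.2989 + 0.4760 - 0.7611 = 0.0138 dits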